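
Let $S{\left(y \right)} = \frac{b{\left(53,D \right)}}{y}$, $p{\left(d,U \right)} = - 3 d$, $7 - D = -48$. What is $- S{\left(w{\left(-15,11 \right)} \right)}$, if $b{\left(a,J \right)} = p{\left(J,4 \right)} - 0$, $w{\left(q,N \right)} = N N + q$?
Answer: $\frac{165}{106} \approx 1.5566$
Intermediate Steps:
$D = 55$ ($D = 7 - -48 = 7 + 48 = 55$)
$w{\left(q,N \right)} = q + N^{2}$ ($w{\left(q,N \right)} = N^{2} + q = q + N^{2}$)
$b{\left(a,J \right)} = - 3 J$ ($b{\left(a,J \right)} = - 3 J - 0 = - 3 J + 0 = - 3 J$)
$S{\left(y \right)} = - \frac{165}{y}$ ($S{\left(y \right)} = \frac{\left(-3\right) 55}{y} = - \frac{165}{y}$)
$- S{\left(w{\left(-15,11 \right)} \right)} = - \frac{-165}{-15 + 11^{2}} = - \frac{-165}{-15 + 121} = - \frac{-165}{106} = \left(-1\right) \left(- \frac{165}{106}\right) = \frac{165}{106}$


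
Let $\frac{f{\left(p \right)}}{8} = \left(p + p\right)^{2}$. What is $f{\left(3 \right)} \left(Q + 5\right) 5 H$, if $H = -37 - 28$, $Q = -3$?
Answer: $-187200$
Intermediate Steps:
$H = -65$
$f{\left(p \right)} = 32 p^{2}$ ($f{\left(p \right)} = 8 \left(p + p\right)^{2} = 8 \left(2 p\right)^{2} = 8 \cdot 4 p^{2} = 32 p^{2}$)
$f{\left(3 \right)} \left(Q + 5\right) 5 H = 32 \cdot 3^{2} \left(-3 + 5\right) 5 \left(-65\right) = 32 \cdot 9 \cdot 2 \cdot 5 \left(-65\right) = 288 \cdot 10 \left(-65\right) = 2880 \left(-65\right) = -187200$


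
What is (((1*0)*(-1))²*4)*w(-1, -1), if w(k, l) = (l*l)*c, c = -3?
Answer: 0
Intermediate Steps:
w(k, l) = -3*l² (w(k, l) = (l*l)*(-3) = l²*(-3) = -3*l²)
(((1*0)*(-1))²*4)*w(-1, -1) = (((1*0)*(-1))²*4)*(-3*(-1)²) = ((0*(-1))²*4)*(-3*1) = (0²*4)*(-3) = (0*4)*(-3) = 0*(-3) = 0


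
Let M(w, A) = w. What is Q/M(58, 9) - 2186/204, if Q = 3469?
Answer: 72611/1479 ≈ 49.095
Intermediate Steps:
Q/M(58, 9) - 2186/204 = 3469/58 - 2186/204 = 3469*(1/58) - 2186*1/204 = 3469/58 - 1093/102 = 72611/1479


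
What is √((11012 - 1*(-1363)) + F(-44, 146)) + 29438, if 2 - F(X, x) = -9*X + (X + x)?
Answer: 29438 + √11879 ≈ 29547.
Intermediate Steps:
F(X, x) = 2 - x + 8*X (F(X, x) = 2 - (-9*X + (X + x)) = 2 - (x - 8*X) = 2 + (-x + 8*X) = 2 - x + 8*X)
√((11012 - 1*(-1363)) + F(-44, 146)) + 29438 = √((11012 - 1*(-1363)) + (2 - 1*146 + 8*(-44))) + 29438 = √((11012 + 1363) + (2 - 146 - 352)) + 29438 = √(12375 - 496) + 29438 = √11879 + 29438 = 29438 + √11879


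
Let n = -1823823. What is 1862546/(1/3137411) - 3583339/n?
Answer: 10657641578237539477/1823823 ≈ 5.8436e+12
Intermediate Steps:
1862546/(1/3137411) - 3583339/n = 1862546/(1/3137411) - 3583339/(-1823823) = 1862546/(1/3137411) - 3583339*(-1/1823823) = 1862546*3137411 + 3583339/1823823 = 5843572308406 + 3583339/1823823 = 10657641578237539477/1823823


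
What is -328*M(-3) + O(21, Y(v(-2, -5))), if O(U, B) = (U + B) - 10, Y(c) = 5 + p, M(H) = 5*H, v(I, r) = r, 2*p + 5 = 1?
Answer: 4934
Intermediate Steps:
p = -2 (p = -5/2 + (½)*1 = -5/2 + ½ = -2)
Y(c) = 3 (Y(c) = 5 - 2 = 3)
O(U, B) = -10 + B + U (O(U, B) = (B + U) - 10 = -10 + B + U)
-328*M(-3) + O(21, Y(v(-2, -5))) = -1640*(-3) + (-10 + 3 + 21) = -328*(-15) + 14 = 4920 + 14 = 4934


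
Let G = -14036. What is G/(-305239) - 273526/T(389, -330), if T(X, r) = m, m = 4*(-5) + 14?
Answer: 3795040315/83247 ≈ 45588.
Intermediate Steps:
m = -6 (m = -20 + 14 = -6)
T(X, r) = -6
G/(-305239) - 273526/T(389, -330) = -14036/(-305239) - 273526/(-6) = -14036*(-1/305239) - 273526*(-1/6) = 1276/27749 + 136763/3 = 3795040315/83247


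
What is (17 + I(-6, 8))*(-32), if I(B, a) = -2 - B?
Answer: -672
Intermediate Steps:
(17 + I(-6, 8))*(-32) = (17 + (-2 - 1*(-6)))*(-32) = (17 + (-2 + 6))*(-32) = (17 + 4)*(-32) = 21*(-32) = -672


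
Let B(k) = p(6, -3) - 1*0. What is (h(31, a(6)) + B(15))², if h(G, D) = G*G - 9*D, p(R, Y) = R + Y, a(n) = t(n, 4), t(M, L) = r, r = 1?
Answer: 912025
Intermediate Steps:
t(M, L) = 1
a(n) = 1
B(k) = 3 (B(k) = (6 - 3) - 1*0 = 3 + 0 = 3)
h(G, D) = G² - 9*D
(h(31, a(6)) + B(15))² = ((31² - 9*1) + 3)² = ((961 - 9) + 3)² = (952 + 3)² = 955² = 912025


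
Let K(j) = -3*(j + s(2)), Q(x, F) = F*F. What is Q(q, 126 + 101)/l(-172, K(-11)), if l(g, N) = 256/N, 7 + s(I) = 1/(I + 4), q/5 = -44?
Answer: 5513603/512 ≈ 10769.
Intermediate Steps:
q = -220 (q = 5*(-44) = -220)
s(I) = -7 + 1/(4 + I) (s(I) = -7 + 1/(I + 4) = -7 + 1/(4 + I))
Q(x, F) = F²
K(j) = 41/2 - 3*j (K(j) = -3*(j + (-27 - 7*2)/(4 + 2)) = -3*(j + (-27 - 14)/6) = -3*(j + (⅙)*(-41)) = -3*(j - 41/6) = -3*(-41/6 + j) = 41/2 - 3*j)
Q(q, 126 + 101)/l(-172, K(-11)) = (126 + 101)²/((256/(41/2 - 3*(-11)))) = 227²/((256/(41/2 + 33))) = 51529/((256/(107/2))) = 51529/((256*(2/107))) = 51529/(512/107) = 51529*(107/512) = 5513603/512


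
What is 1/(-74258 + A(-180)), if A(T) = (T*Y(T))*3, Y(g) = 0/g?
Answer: -1/74258 ≈ -1.3467e-5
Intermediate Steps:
Y(g) = 0
A(T) = 0 (A(T) = (T*0)*3 = 0*3 = 0)
1/(-74258 + A(-180)) = 1/(-74258 + 0) = 1/(-74258) = -1/74258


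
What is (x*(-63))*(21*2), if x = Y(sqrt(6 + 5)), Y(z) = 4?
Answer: -10584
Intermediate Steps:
x = 4
(x*(-63))*(21*2) = (4*(-63))*(21*2) = -252*42 = -10584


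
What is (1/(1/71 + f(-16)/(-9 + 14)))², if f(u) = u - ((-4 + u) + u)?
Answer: 5041/81225 ≈ 0.062062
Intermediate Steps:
f(u) = 4 - u (f(u) = u - (-4 + 2*u) = u + (4 - 2*u) = 4 - u)
(1/(1/71 + f(-16)/(-9 + 14)))² = (1/(1/71 + (4 - 1*(-16))/(-9 + 14)))² = (1/(1/71 + (4 + 16)/5))² = (1/(1/71 + 20*(⅕)))² = (1/(1/71 + 4))² = (1/(285/71))² = (71/285)² = 5041/81225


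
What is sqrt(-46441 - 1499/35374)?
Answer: 3*I*sqrt(6456955487438)/35374 ≈ 215.5*I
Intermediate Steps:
sqrt(-46441 - 1499/35374) = sqrt(-1642805433/35374) = 3*I*sqrt(6456955487438)/35374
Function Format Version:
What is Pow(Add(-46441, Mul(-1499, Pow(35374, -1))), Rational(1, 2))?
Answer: Mul(Rational(3, 35374), I, Pow(6456955487438, Rational(1, 2))) ≈ Mul(215.50, I)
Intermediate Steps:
Pow(Add(-46441, Mul(-1499, Pow(35374, -1))), Rational(1, 2)) = Pow(Add(-46441, Mul(-1499, Rational(1, 35374))), Rational(1, 2)) = Pow(Add(-46441, Rational(-1499, 35374)), Rational(1, 2)) = Pow(Rational(-1642805433, 35374), Rational(1, 2)) = Mul(Rational(3, 35374), I, Pow(6456955487438, Rational(1, 2)))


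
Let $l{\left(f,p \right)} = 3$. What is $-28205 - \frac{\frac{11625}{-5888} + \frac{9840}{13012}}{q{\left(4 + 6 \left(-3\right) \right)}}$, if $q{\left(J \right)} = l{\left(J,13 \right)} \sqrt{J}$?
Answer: $-28205 - \frac{7777215 i \sqrt{14}}{268151296} \approx -28205.0 - 0.10852 i$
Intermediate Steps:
$q{\left(J \right)} = 3 \sqrt{J}$
$-28205 - \frac{\frac{11625}{-5888} + \frac{9840}{13012}}{q{\left(4 + 6 \left(-3\right) \right)}} = -28205 - \frac{\frac{11625}{-5888} + \frac{9840}{13012}}{3 \sqrt{4 + 6 \left(-3\right)}} = -28205 - \frac{11625 \left(- \frac{1}{5888}\right) + 9840 \cdot \frac{1}{13012}}{3 \sqrt{4 - 18}} = -28205 - \frac{- \frac{11625}{5888} + \frac{2460}{3253}}{3 \sqrt{-14}} = -28205 - - \frac{23331645}{19153664 \cdot 3 i \sqrt{14}} = -28205 - - \frac{23331645 \left(- \frac{i \sqrt{14}}{42}\right)}{19153664} = -28205 - \frac{7777215 i \sqrt{14}}{268151296}$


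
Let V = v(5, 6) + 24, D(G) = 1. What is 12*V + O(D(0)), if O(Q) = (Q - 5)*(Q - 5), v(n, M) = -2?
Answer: 280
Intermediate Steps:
O(Q) = (-5 + Q)² (O(Q) = (-5 + Q)*(-5 + Q) = (-5 + Q)²)
V = 22 (V = -2 + 24 = 22)
12*V + O(D(0)) = 12*22 + (-5 + 1)² = 264 + (-4)² = 264 + 16 = 280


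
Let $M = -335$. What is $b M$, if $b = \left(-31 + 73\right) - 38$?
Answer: $-1340$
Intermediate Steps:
$b = 4$ ($b = 42 - 38 = 4$)
$b M = 4 \left(-335\right) = -1340$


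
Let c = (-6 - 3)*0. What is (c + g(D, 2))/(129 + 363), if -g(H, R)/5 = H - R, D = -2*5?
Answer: 5/41 ≈ 0.12195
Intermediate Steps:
D = -10
g(H, R) = -5*H + 5*R (g(H, R) = -5*(H - R) = -5*H + 5*R)
c = 0 (c = -9*0 = 0)
(c + g(D, 2))/(129 + 363) = (0 + (-5*(-10) + 5*2))/(129 + 363) = (0 + (50 + 10))/492 = (0 + 60)*(1/492) = 60*(1/492) = 5/41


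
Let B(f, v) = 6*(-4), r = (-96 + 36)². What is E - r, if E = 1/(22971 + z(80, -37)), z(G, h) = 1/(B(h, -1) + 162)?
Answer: -11411996262/3169999 ≈ -3600.0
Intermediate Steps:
r = 3600 (r = (-60)² = 3600)
B(f, v) = -24
z(G, h) = 1/138 (z(G, h) = 1/(-24 + 162) = 1/138)
E = 138/3169999 (E = 1/(22971 + 1/138) = 1/(3169999/138) = 138/3169999 ≈ 4.3533e-5)
E - r = 138/3169999 - 1*3600 = 138/3169999 - 3600 = -11411996262/3169999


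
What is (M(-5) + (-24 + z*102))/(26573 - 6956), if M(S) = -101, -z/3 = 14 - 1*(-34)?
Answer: -14813/19617 ≈ -0.75511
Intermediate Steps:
z = -144 (z = -3*(14 - 1*(-34)) = -3*(14 + 34) = -3*48 = -144)
(M(-5) + (-24 + z*102))/(26573 - 6956) = (-101 + (-24 - 144*102))/(26573 - 6956) = (-101 + (-24 - 14688))/19617 = (-101 - 14712)*(1/19617) = -14813*1/19617 = -14813/19617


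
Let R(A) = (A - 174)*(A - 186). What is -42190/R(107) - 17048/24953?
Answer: -1143002134/132076229 ≈ -8.6541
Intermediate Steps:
R(A) = (-186 + A)*(-174 + A) (R(A) = (-174 + A)*(-186 + A) = (-186 + A)*(-174 + A))
-42190/R(107) - 17048/24953 = -42190/(32364 + 107² - 360*107) - 17048/24953 = -42190/(32364 + 11449 - 38520) - 17048*1/24953 = -42190/5293 - 17048/24953 = -1143002134/132076229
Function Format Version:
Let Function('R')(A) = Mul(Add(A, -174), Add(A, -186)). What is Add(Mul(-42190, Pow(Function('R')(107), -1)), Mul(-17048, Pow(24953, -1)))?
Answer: Rational(-1143002134, 132076229) ≈ -8.6541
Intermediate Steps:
Function('R')(A) = Mul(Add(-186, A), Add(-174, A)) (Function('R')(A) = Mul(Add(-174, A), Add(-186, A)) = Mul(Add(-186, A), Add(-174, A)))
Add(Mul(-42190, Pow(Function('R')(107), -1)), Mul(-17048, Pow(24953, -1))) = Add(Mul(-42190, Pow(Add(32364, Pow(107, 2), Mul(-360, 107)), -1)), Mul(-17048, Pow(24953, -1))) = Add(Mul(-42190, Pow(Add(32364, 11449, -38520), -1)), Mul(-17048, Rational(1, 24953))) = Add(Mul(-42190, Pow(5293, -1)), Rational(-17048, 24953)) = Add(Mul(-42190, Rational(1, 5293)), Rational(-17048, 24953)) = Add(Rational(-42190, 5293), Rational(-17048, 24953)) = Rational(-1143002134, 132076229)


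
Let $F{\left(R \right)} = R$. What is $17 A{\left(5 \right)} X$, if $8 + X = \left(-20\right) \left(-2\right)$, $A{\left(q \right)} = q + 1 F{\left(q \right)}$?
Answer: $5440$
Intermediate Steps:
$A{\left(q \right)} = 2 q$ ($A{\left(q \right)} = q + 1 q = q + q = 2 q$)
$X = 32$ ($X = -8 - -40 = -8 + 40 = 32$)
$17 A{\left(5 \right)} X = 17 \cdot 2 \cdot 5 \cdot 32 = 17 \cdot 10 \cdot 32 = 170 \cdot 32 = 5440$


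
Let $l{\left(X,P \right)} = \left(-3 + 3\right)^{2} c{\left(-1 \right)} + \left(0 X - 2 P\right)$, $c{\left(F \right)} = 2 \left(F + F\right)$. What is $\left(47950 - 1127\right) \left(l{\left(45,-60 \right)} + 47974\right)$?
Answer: $2251905362$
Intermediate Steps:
$c{\left(F \right)} = 4 F$ ($c{\left(F \right)} = 2 \cdot 2 F = 4 F$)
$l{\left(X,P \right)} = - 2 P$ ($l{\left(X,P \right)} = \left(-3 + 3\right)^{2} \cdot 4 \left(-1\right) + \left(0 X - 2 P\right) = 0^{2} \left(-4\right) + \left(0 - 2 P\right) = 0 \left(-4\right) - 2 P = 0 - 2 P = - 2 P$)
$\left(47950 - 1127\right) \left(l{\left(45,-60 \right)} + 47974\right) = \left(47950 - 1127\right) \left(\left(-2\right) \left(-60\right) + 47974\right) = 46823 \left(120 + 47974\right) = 46823 \cdot 48094 = 2251905362$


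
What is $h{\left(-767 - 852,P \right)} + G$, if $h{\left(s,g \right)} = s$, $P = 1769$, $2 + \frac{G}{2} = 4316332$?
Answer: $8631041$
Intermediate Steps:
$G = 8632660$ ($G = -4 + 2 \cdot 4316332 = -4 + 8632664 = 8632660$)
$h{\left(-767 - 852,P \right)} + G = \left(-767 - 852\right) + 8632660 = -1619 + 8632660 = 8631041$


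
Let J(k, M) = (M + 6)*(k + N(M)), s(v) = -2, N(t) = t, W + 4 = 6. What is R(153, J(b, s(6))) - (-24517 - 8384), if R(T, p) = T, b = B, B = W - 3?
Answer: 33054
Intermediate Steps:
W = 2 (W = -4 + 6 = 2)
B = -1 (B = 2 - 3 = -1)
b = -1
J(k, M) = (6 + M)*(M + k) (J(k, M) = (M + 6)*(k + M) = (6 + M)*(M + k))
R(153, J(b, s(6))) - (-24517 - 8384) = 153 - (-24517 - 8384) = 153 - 1*(-32901) = 153 + 32901 = 33054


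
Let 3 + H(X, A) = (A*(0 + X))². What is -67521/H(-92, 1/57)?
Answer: 219375729/1283 ≈ 1.7099e+5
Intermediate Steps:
H(X, A) = -3 + A²*X² (H(X, A) = -3 + (A*(0 + X))² = -3 + (A*X)² = -3 + A²*X²)
-67521/H(-92, 1/57) = -67521/(-3 + (1/57)²*(-92)²) = -67521/(-3 + (1/57)²*8464) = -67521/(-3 + (1/3249)*8464) = -67521/(-3 + 8464/3249) = -67521/(-1283/3249) = -67521*(-3249/1283) = 219375729/1283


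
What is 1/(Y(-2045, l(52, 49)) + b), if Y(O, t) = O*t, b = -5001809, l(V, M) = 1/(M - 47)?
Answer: -2/10005663 ≈ -1.9989e-7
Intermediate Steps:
l(V, M) = 1/(-47 + M)
1/(Y(-2045, l(52, 49)) + b) = 1/(-2045/(-47 + 49) - 5001809) = 1/(-2045/2 - 5001809) = 1/(-10005663/2) = -2/10005663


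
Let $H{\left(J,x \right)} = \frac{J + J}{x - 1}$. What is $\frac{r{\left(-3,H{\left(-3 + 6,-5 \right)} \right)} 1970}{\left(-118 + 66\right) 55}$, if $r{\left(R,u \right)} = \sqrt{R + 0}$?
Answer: $- \frac{197 i \sqrt{3}}{286} \approx - 1.1931 i$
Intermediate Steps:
$H{\left(J,x \right)} = \frac{2 J}{-1 + x}$
$r{\left(R,u \right)} = \sqrt{R}$
$\frac{r{\left(-3,H{\left(-3 + 6,-5 \right)} \right)} 1970}{\left(-118 + 66\right) 55} = \frac{\sqrt{-3} \cdot 1970}{\left(-118 + 66\right) 55} = \frac{i \sqrt{3} \cdot 1970}{\left(-52\right) 55} = \frac{1970 i \sqrt{3}}{-2860} = 1970 i \sqrt{3} \left(- \frac{1}{2860}\right) = - \frac{197 i \sqrt{3}}{286}$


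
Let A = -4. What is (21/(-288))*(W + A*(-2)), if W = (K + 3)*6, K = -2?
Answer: -49/48 ≈ -1.0208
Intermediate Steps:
W = 6 (W = (-2 + 3)*6 = 1*6 = 6)
(21/(-288))*(W + A*(-2)) = (21/(-288))*(6 - 4*(-2)) = (21*(-1/288))*(6 + 8) = -7/96*14 = -49/48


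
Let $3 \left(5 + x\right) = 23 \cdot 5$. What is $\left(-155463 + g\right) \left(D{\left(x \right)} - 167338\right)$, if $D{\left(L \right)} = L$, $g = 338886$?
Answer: $-30687523874$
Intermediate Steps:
$x = \frac{100}{3}$ ($x = -5 + \frac{23 \cdot 5}{3} = -5 + \frac{1}{3} \cdot 115 = -5 + \frac{115}{3} = \frac{100}{3} \approx 33.333$)
$\left(-155463 + g\right) \left(D{\left(x \right)} - 167338\right) = \left(-155463 + 338886\right) \left(\frac{100}{3} - 167338\right) = 183423 \left(- \frac{501914}{3}\right) = -30687523874$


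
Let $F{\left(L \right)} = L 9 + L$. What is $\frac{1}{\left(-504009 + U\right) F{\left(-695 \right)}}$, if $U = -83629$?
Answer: $\frac{1}{4084084100} \approx 2.4485 \cdot 10^{-10}$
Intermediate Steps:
$F{\left(L \right)} = 10 L$ ($F{\left(L \right)} = 9 L + L = 10 L$)
$\frac{1}{\left(-504009 + U\right) F{\left(-695 \right)}} = \frac{1}{\left(-504009 - 83629\right) 10 \left(-695\right)} = \frac{1}{\left(-587638\right) \left(-6950\right)} = \left(- \frac{1}{587638}\right) \left(- \frac{1}{6950}\right) = \frac{1}{4084084100}$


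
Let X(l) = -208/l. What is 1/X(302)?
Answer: -151/104 ≈ -1.4519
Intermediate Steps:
1/X(302) = 1/(-208/302) = 1/(-208*1/302) = 1/(-104/151) = -151/104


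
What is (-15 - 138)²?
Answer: 23409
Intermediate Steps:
(-15 - 138)² = (-153)² = 23409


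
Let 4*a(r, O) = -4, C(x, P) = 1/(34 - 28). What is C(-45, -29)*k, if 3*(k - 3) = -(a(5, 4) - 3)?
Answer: 13/18 ≈ 0.72222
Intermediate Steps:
C(x, P) = ⅙ (C(x, P) = 1/6 = ⅙)
a(r, O) = -1 (a(r, O) = (¼)*(-4) = -1)
k = 13/3 (k = 3 + (-(-1 - 3))/3 = 3 + (-1*(-4))/3 = 3 + (⅓)*4 = 3 + 4/3 = 13/3 ≈ 4.3333)
C(-45, -29)*k = (⅙)*(13/3) = 13/18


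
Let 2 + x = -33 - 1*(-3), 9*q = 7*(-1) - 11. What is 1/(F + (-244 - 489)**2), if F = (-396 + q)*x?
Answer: 1/550025 ≈ 1.8181e-6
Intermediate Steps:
q = -2 (q = (7*(-1) - 11)/9 = (-7 - 11)/9 = (1/9)*(-18) = -2)
x = -32 (x = -2 + (-33 - 1*(-3)) = -2 + (-33 + 3) = -2 - 30 = -32)
F = 12736 (F = (-396 - 2)*(-32) = -398*(-32) = 12736)
1/(F + (-244 - 489)**2) = 1/(12736 + (-244 - 489)**2) = 1/(12736 + (-733)**2) = 1/(12736 + 537289) = 1/550025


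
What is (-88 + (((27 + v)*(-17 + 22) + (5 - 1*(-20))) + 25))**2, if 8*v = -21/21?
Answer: 594441/64 ≈ 9288.1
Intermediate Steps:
v = -1/8 (v = (-21/21)/8 = (-21*1/21)/8 = (1/8)*(-1) = -1/8 ≈ -0.12500)
(-88 + (((27 + v)*(-17 + 22) + (5 - 1*(-20))) + 25))**2 = (-88 + (((27 - 1/8)*(-17 + 22) + (5 - 1*(-20))) + 25))**2 = (-88 + (((215/8)*5 + (5 + 20)) + 25))**2 = (-88 + ((1075/8 + 25) + 25))**2 = (-88 + (1275/8 + 25))**2 = (-88 + 1475/8)**2 = (771/8)**2 = 594441/64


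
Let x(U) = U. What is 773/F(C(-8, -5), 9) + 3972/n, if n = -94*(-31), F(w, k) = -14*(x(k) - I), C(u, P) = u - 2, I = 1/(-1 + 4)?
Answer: -2655879/530348 ≈ -5.0078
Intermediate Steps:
I = 1/3 ≈ 0.33333
C(u, P) = -2 + u
F(w, k) = 14/3 - 14*k (F(w, k) = -14*(k - 1*1/3) = -14*(k - 1/3) = -14*(-1/3 + k) = 14/3 - 14*k)
n = 2914
773/F(C(-8, -5), 9) + 3972/n = 773/(14/3 - 14*9) + 3972/2914 = 773/(14/3 - 126) + 3972*(1/2914) = 773/(-364/3) + 1986/1457 = 773*(-3/364) + 1986/1457 = -2319/364 + 1986/1457 = -2655879/530348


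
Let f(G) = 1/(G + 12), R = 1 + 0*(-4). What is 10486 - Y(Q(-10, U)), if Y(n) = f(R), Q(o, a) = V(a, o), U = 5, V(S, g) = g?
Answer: 136317/13 ≈ 10486.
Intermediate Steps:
R = 1 (R = 1 + 0 = 1)
f(G) = 1/(12 + G)
Q(o, a) = o
Y(n) = 1/13 (Y(n) = 1/(12 + 1) = 1/13)
10486 - Y(Q(-10, U)) = 10486 - 1*1/13 = 10486 - 1/13 = 136317/13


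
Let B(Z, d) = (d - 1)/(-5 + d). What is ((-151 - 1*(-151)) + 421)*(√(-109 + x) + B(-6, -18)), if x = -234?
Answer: 7999/23 + 2947*I*√7 ≈ 347.78 + 7797.0*I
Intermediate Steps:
B(Z, d) = (-1 + d)/(-5 + d)
((-151 - 1*(-151)) + 421)*(√(-109 + x) + B(-6, -18)) = ((-151 - 1*(-151)) + 421)*(√(-109 - 234) + (-1 - 18)/(-5 - 18)) = ((-151 + 151) + 421)*(√(-343) - 19/(-23)) = (0 + 421)*(7*I*√7 - 1/23*(-19)) = 421*(7*I*√7 + 19/23) = 421*(19/23 + 7*I*√7) = 7999/23 + 2947*I*√7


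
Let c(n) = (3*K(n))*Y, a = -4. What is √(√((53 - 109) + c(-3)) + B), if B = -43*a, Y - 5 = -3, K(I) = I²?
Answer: √(172 + I*√2) ≈ 13.115 + 0.05392*I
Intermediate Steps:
Y = 2 (Y = 5 - 3 = 2)
c(n) = 6*n² (c(n) = (3*n²)*2 = 6*n²)
B = 172 (B = -43*(-4) = 172)
√(√((53 - 109) + c(-3)) + B) = √(√((53 - 109) + 6*(-3)²) + 172) = √(√(-56 + 6*9) + 172) = √(√(-56 + 54) + 172) = √(√(-2) + 172) = √(I*√2 + 172) = √(172 + I*√2)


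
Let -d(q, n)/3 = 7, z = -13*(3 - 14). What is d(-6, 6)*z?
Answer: -3003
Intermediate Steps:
z = 143 (z = -13*(-11) = 143)
d(q, n) = -21 (d(q, n) = -3*7 = -21)
d(-6, 6)*z = -21*143 = -3003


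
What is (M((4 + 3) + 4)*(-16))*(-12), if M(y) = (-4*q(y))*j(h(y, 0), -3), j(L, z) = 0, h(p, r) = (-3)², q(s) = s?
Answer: 0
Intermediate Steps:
h(p, r) = 9
M(y) = 0 (M(y) = -4*y*0 = 0)
(M((4 + 3) + 4)*(-16))*(-12) = (0*(-16))*(-12) = 0*(-12) = 0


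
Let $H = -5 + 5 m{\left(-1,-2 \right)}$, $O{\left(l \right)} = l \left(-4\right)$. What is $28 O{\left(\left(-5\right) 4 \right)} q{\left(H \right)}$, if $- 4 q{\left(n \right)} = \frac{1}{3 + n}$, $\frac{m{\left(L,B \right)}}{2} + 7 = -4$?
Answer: $5$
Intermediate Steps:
$O{\left(l \right)} = - 4 l$
$m{\left(L,B \right)} = -22$ ($m{\left(L,B \right)} = -14 + 2 \left(-4\right) = -14 - 8 = -22$)
$H = -115$ ($H = -5 + 5 \left(-22\right) = -5 - 110 = -115$)
$q{\left(n \right)} = - \frac{1}{4 \left(3 + n\right)}$
$28 O{\left(\left(-5\right) 4 \right)} q{\left(H \right)} = 28 \left(- 4 \left(\left(-5\right) 4\right)\right) \left(- \frac{1}{12 + 4 \left(-115\right)}\right) = 28 \left(\left(-4\right) \left(-20\right)\right) \left(- \frac{1}{12 - 460}\right) = 28 \cdot 80 \left(- \frac{1}{-448}\right) = 2240 \left(\left(-1\right) \left(- \frac{1}{448}\right)\right) = 2240 \cdot \frac{1}{448} = 5$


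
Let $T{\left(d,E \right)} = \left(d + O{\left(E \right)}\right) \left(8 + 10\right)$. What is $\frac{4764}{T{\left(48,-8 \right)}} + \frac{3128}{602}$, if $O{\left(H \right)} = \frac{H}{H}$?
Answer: $\frac{66986}{6321} \approx 10.597$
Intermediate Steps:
$O{\left(H \right)} = 1$
$T{\left(d,E \right)} = 18 + 18 d$ ($T{\left(d,E \right)} = \left(d + 1\right) \left(8 + 10\right) = \left(1 + d\right) 18 = 18 + 18 d$)
$\frac{4764}{T{\left(48,-8 \right)}} + \frac{3128}{602} = \frac{4764}{18 + 18 \cdot 48} + \frac{3128}{602} = \frac{4764}{18 + 864} + 3128 \cdot \frac{1}{602} = \frac{4764}{882} + \frac{1564}{301} = 4764 \cdot \frac{1}{882} + \frac{1564}{301} = \frac{794}{147} + \frac{1564}{301} = \frac{66986}{6321}$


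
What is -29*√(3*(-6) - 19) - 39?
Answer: -39 - 29*I*√37 ≈ -39.0 - 176.4*I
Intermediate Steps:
-29*√(3*(-6) - 19) - 39 = -29*√(-18 - 19) - 39 = -29*I*√37 - 39 = -39 - 29*I*√37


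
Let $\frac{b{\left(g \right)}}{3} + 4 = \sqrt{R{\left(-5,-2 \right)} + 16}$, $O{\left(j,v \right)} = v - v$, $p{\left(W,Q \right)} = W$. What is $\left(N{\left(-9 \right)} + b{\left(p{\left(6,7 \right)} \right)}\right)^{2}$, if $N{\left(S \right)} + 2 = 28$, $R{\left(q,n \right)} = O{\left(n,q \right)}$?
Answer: $676$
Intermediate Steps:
$O{\left(j,v \right)} = 0$
$R{\left(q,n \right)} = 0$
$N{\left(S \right)} = 26$ ($N{\left(S \right)} = -2 + 28 = 26$)
$b{\left(g \right)} = 0$ ($b{\left(g \right)} = -12 + 3 \sqrt{0 + 16} = -12 + 3 \sqrt{16} = -12 + 3 \cdot 4 = -12 + 12 = 0$)
$\left(N{\left(-9 \right)} + b{\left(p{\left(6,7 \right)} \right)}\right)^{2} = \left(26 + 0\right)^{2} = 26^{2} = 676$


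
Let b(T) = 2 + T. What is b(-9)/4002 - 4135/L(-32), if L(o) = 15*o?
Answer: 551497/64032 ≈ 8.6128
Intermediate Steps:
b(-9)/4002 - 4135/L(-32) = (2 - 9)/4002 - 4135/(15*(-32)) = -7*1/4002 - 4135/(-480) = -7/4002 - 4135*(-1/480) = -7/4002 + 827/96 = 551497/64032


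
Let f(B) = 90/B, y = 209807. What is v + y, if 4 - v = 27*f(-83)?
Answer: 17416743/83 ≈ 2.0984e+5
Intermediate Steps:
v = 2762/83 (v = 4 - 27*90/(-83) = 4 - 27*90*(-1/83) = 4 - 27*(-90)/83 = 4 - 1*(-2430/83) = 4 + 2430/83 = 2762/83 ≈ 33.277)
v + y = 2762/83 + 209807 = 17416743/83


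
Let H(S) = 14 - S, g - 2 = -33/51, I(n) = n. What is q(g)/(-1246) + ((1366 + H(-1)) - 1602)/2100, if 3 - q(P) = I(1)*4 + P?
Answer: -328373/3177300 ≈ -0.10335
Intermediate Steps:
g = 23/17 (g = 2 - 33/51 = 2 - 33*1/51 = 2 - 11/17 = 23/17 ≈ 1.3529)
q(P) = -1 - P (q(P) = 3 - (1*4 + P) = 3 - (4 + P) = 3 + (-4 - P) = -1 - P)
q(g)/(-1246) + ((1366 + H(-1)) - 1602)/2100 = (-1 - 1*23/17)/(-1246) + ((1366 + (14 - 1*(-1))) - 1602)/2100 = (-1 - 23/17)*(-1/1246) + ((1366 + (14 + 1)) - 1602)*(1/2100) = -40/17*(-1/1246) + ((1366 + 15) - 1602)*(1/2100) = 20/10591 + (1381 - 1602)*(1/2100) = 20/10591 - 221*1/2100 = 20/10591 - 221/2100 = -328373/3177300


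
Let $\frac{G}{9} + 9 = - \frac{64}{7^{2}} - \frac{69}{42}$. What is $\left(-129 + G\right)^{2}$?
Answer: $\frac{537358761}{9604} \approx 55952.0$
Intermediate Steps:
$G = - \frac{10539}{98}$ ($G = -81 + 9 \left(- \frac{64}{7^{2}} - \frac{69}{42}\right) = -81 + 9 \left(- \frac{64}{49} - \frac{23}{14}\right) = -81 + 9 \left(- \frac{289}{98}\right) = -81 - \frac{2601}{98} = - \frac{10539}{98} \approx -107.54$)
$\left(-129 + G\right)^{2} = \left(-129 - \frac{10539}{98}\right)^{2} = \left(- \frac{23181}{98}\right)^{2} = \frac{537358761}{9604}$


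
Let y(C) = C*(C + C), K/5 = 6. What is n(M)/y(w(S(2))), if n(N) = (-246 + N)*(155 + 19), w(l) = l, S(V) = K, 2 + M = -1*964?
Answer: -2929/25 ≈ -117.16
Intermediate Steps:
K = 30 (K = 5*6 = 30)
M = -966 (M = -2 - 1*964 = -2 - 964 = -966)
S(V) = 30
n(N) = -42804 + 174*N (n(N) = (-246 + N)*174 = -42804 + 174*N)
y(C) = 2*C² (y(C) = C*(2*C) = 2*C²)
n(M)/y(w(S(2))) = (-42804 + 174*(-966))/((2*30²)) = (-42804 - 168084)/((2*900)) = -210888/1800 = -210888*1/1800 = -2929/25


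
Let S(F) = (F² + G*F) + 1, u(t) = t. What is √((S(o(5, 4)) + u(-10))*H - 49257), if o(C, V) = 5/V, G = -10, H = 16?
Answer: 2*I*√12394 ≈ 222.66*I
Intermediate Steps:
S(F) = 1 + F² - 10*F (S(F) = (F² - 10*F) + 1 = 1 + F² - 10*F)
√((S(o(5, 4)) + u(-10))*H - 49257) = √(((1 + (5/4)² - 50/4) - 10)*16 - 49257) = √(((1 + (5*(¼))² - 50/4) - 10)*16 - 49257) = √(((1 + (5/4)² - 10*5/4) - 10)*16 - 49257) = √(((1 + 25/16 - 25/2) - 10)*16 - 49257) = √((-159/16 - 10)*16 - 49257) = √(-319/16*16 - 49257) = √(-319 - 49257) = √(-49576) = 2*I*√12394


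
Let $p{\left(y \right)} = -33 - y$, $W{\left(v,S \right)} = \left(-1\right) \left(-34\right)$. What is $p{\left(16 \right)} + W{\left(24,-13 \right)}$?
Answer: $-15$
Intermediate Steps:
$W{\left(v,S \right)} = 34$
$p{\left(16 \right)} + W{\left(24,-13 \right)} = \left(-33 - 16\right) + 34 = -49 + 34 = -15$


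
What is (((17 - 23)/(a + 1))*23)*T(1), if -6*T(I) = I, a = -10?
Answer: -23/9 ≈ -2.5556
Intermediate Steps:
T(I) = -I/6
(((17 - 23)/(a + 1))*23)*T(1) = (((17 - 23)/(-10 + 1))*23)*(-1/6*1) = (-6/(-9)*23)*(-1/6) = (-6*(-1/9)*23)*(-1/6) = ((2/3)*23)*(-1/6) = (46/3)*(-1/6) = -23/9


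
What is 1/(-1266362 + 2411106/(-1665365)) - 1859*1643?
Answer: -6441466505955819897/2108957363236 ≈ -3.0543e+6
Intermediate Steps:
1/(-1266362 + 2411106/(-1665365)) - 1859*1643 = 1/(-1266362 + 2411106*(-1/1665365)) - 3054337 = 1/(-1266362 - 2411106/1665365) - 3054337 = 1/(-2108957363236/1665365) - 3054337 = -1665365/2108957363236 - 3054337 = -6441466505955819897/2108957363236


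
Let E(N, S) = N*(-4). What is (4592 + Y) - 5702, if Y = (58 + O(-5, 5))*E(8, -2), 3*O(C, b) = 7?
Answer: -9122/3 ≈ -3040.7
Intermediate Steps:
O(C, b) = 7/3 (O(C, b) = (⅓)*7 = 7/3)
E(N, S) = -4*N
Y = -5792/3 (Y = (58 + 7/3)*(-4*8) = (181/3)*(-32) = -5792/3 ≈ -1930.7)
(4592 + Y) - 5702 = (4592 - 5792/3) - 5702 = 7984/3 - 5702 = -9122/3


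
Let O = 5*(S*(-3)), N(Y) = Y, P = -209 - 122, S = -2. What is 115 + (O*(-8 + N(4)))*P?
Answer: 39835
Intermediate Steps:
P = -331
O = 30 (O = 5*(-2*(-3)) = 5*6 = 30)
115 + (O*(-8 + N(4)))*P = 115 + (30*(-8 + 4))*(-331) = 115 + (30*(-4))*(-331) = 115 - 120*(-331) = 115 + 39720 = 39835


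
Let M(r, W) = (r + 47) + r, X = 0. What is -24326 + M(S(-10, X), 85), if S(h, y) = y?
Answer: -24279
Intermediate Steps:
M(r, W) = 47 + 2*r (M(r, W) = (47 + r) + r = 47 + 2*r)
-24326 + M(S(-10, X), 85) = -24326 + (47 + 2*0) = -24326 + (47 + 0) = -24326 + 47 = -24279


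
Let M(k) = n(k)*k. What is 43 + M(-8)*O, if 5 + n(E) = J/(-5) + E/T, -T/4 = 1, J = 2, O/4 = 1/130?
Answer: 14247/325 ≈ 43.837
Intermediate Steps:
O = 2/65 (O = 4/130 = 4*(1/130) = 2/65 ≈ 0.030769)
T = -4 (T = -4*1 = -4)
n(E) = -27/5 - E/4 (n(E) = -5 + (2/(-5) + E/(-4)) = -5 + (2*(-⅕) + E*(-¼)) = -5 + (-⅖ - E/4) = -27/5 - E/4)
M(k) = k*(-27/5 - k/4) (M(k) = (-27/5 - k/4)*k = k*(-27/5 - k/4))
43 + M(-8)*O = 43 + ((1/20)*(-8)*(-108 - 5*(-8)))*(2/65) = 43 + ((1/20)*(-8)*(-108 + 40))*(2/65) = 43 + ((1/20)*(-8)*(-68))*(2/65) = 43 + (136/5)*(2/65) = 43 + 272/325 = 14247/325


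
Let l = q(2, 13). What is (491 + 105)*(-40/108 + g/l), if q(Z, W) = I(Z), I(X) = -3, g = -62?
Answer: 326608/27 ≈ 12097.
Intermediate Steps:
q(Z, W) = -3
l = -3
(491 + 105)*(-40/108 + g/l) = (491 + 105)*(-40/108 - 62/(-3)) = 596*(-40*1/108 - 62*(-1/3)) = 596*(-10/27 + 62/3) = 596*(548/27) = 326608/27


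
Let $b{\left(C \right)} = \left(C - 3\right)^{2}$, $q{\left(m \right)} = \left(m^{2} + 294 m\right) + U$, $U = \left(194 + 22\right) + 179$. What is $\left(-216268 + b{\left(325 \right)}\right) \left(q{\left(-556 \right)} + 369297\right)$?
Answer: $-58021740576$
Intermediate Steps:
$U = 395$ ($U = 216 + 179 = 395$)
$q{\left(m \right)} = 395 + m^{2} + 294 m$ ($q{\left(m \right)} = \left(m^{2} + 294 m\right) + 395 = 395 + m^{2} + 294 m$)
$b{\left(C \right)} = \left(-3 + C\right)^{2}$
$\left(-216268 + b{\left(325 \right)}\right) \left(q{\left(-556 \right)} + 369297\right) = \left(-216268 + \left(-3 + 325\right)^{2}\right) \left(\left(395 + \left(-556\right)^{2} + 294 \left(-556\right)\right) + 369297\right) = \left(-216268 + 322^{2}\right) \left(\left(395 + 309136 - 163464\right) + 369297\right) = \left(-216268 + 103684\right) \left(146067 + 369297\right) = \left(-112584\right) 515364 = -58021740576$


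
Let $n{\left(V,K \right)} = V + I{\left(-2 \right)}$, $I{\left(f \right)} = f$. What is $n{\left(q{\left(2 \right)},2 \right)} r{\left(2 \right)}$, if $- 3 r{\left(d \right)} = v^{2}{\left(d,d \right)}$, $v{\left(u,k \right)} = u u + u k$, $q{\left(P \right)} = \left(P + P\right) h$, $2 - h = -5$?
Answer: $- \frac{1664}{3} \approx -554.67$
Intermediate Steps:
$h = 7$ ($h = 2 - -5 = 2 + 5 = 7$)
$q{\left(P \right)} = 14 P$ ($q{\left(P \right)} = \left(P + P\right) 7 = 2 P 7 = 14 P$)
$v{\left(u,k \right)} = u^{2} + k u$
$r{\left(d \right)} = - \frac{4 d^{4}}{3}$ ($r{\left(d \right)} = - \frac{\left(d \left(d + d\right)\right)^{2}}{3} = - \frac{\left(d 2 d\right)^{2}}{3} = - \frac{\left(2 d^{2}\right)^{2}}{3} = - \frac{4 d^{4}}{3}$)
$n{\left(V,K \right)} = -2 + V$ ($n{\left(V,K \right)} = V - 2 = -2 + V$)
$n{\left(q{\left(2 \right)},2 \right)} r{\left(2 \right)} = \left(-2 + 14 \cdot 2\right) \left(- \frac{4 \cdot 2^{4}}{3}\right) = \left(-2 + 28\right) \left(\left(- \frac{4}{3}\right) 16\right) = 26 \left(- \frac{64}{3}\right) = - \frac{1664}{3}$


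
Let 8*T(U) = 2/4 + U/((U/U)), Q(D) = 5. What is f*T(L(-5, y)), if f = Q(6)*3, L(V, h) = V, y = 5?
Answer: -135/16 ≈ -8.4375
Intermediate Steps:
f = 15 (f = 5*3 = 15)
T(U) = 1/16 + U/8 (T(U) = (2/4 + U/((U/U)))/8 = (2*(1/4) + U/1)/8 = (1/2 + U*1)/8 = (1/2 + U)/8 = 1/16 + U/8)
f*T(L(-5, y)) = 15*(1/16 + (1/8)*(-5)) = 15*(1/16 - 5/8) = 15*(-9/16) = -135/16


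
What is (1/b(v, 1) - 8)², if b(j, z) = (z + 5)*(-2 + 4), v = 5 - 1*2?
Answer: 9025/144 ≈ 62.674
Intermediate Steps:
v = 3 (v = 5 - 2 = 3)
b(j, z) = 10 + 2*z (b(j, z) = (5 + z)*2 = 10 + 2*z)
(1/b(v, 1) - 8)² = (1/(10 + 2*1) - 8)² = (1/(10 + 2) - 8)² = (1/12 - 8)² = (-95/12)² = 9025/144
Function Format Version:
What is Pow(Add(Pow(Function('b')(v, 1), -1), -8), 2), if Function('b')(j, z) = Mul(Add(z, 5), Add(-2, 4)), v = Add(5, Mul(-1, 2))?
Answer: Rational(9025, 144) ≈ 62.674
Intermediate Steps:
v = 3 (v = Add(5, -2) = 3)
Function('b')(j, z) = Add(10, Mul(2, z)) (Function('b')(j, z) = Mul(Add(5, z), 2) = Add(10, Mul(2, z)))
Pow(Add(Pow(Function('b')(v, 1), -1), -8), 2) = Pow(Add(Pow(Add(10, Mul(2, 1)), -1), -8), 2) = Pow(Add(Pow(Add(10, 2), -1), -8), 2) = Pow(Add(Pow(12, -1), -8), 2) = Pow(Add(Rational(1, 12), -8), 2) = Pow(Rational(-95, 12), 2) = Rational(9025, 144)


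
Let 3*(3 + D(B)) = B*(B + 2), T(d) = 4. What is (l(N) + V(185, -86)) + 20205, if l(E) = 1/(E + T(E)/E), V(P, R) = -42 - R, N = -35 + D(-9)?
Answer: 5932940/293 ≈ 20249.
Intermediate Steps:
D(B) = -3 + B*(2 + B)/3 (D(B) = -3 + (B*(B + 2))/3 = -3 + (B*(2 + B))/3 = -3 + B*(2 + B)/3)
N = -17 (N = -35 + (-3 + (1/3)*(-9)**2 + (2/3)*(-9)) = -35 + (-3 + (1/3)*81 - 6) = -35 + (-3 + 27 - 6) = -35 + 18 = -17)
l(E) = 1/(E + 4/E)
(l(N) + V(185, -86)) + 20205 = (-17/(4 + (-17)**2) + (-42 - 1*(-86))) + 20205 = (-17/(4 + 289) + (-42 + 86)) + 20205 = (-17/293 + 44) + 20205 = 12875/293 + 20205 = 5932940/293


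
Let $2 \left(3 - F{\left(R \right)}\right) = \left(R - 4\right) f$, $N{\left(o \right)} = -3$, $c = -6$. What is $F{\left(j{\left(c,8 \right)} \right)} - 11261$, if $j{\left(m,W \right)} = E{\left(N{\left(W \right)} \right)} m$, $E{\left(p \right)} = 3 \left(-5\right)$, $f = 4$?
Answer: $-11430$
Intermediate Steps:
$E{\left(p \right)} = -15$
$j{\left(m,W \right)} = - 15 m$
$F{\left(R \right)} = 11 - 2 R$ ($F{\left(R \right)} = 3 - \frac{\left(R - 4\right) 4}{2} = 3 - \frac{\left(-4 + R\right) 4}{2} = 3 - \frac{-16 + 4 R}{2} = 3 - \left(-8 + 2 R\right) = 11 - 2 R$)
$F{\left(j{\left(c,8 \right)} \right)} - 11261 = \left(11 - 2 \left(\left(-15\right) \left(-6\right)\right)\right) - 11261 = \left(11 - 180\right) - 11261 = -169 - 11261 = -11430$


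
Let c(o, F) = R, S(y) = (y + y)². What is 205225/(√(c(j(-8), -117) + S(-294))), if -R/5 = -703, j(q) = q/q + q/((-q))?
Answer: 205225*√349259/349259 ≈ 347.26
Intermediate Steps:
j(q) = 0 (j(q) = 1 + q*(-1/q) = 1 - 1 = 0)
R = 3515 (R = -5*(-703) = 3515)
S(y) = 4*y² (S(y) = (2*y)² = 4*y²)
c(o, F) = 3515
205225/(√(c(j(-8), -117) + S(-294))) = 205225/(√(3515 + 4*(-294)²)) = 205225/(√(3515 + 4*86436)) = 205225/(√(3515 + 345744)) = 205225/(√349259) = 205225*(√349259/349259) = 205225*√349259/349259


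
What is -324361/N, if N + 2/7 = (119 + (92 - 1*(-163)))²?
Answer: -2270527/979130 ≈ -2.3189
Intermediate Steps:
N = 979130/7 (N = -2/7 + (119 + (92 - 1*(-163)))² = -2/7 + (119 + (92 + 163))² = -2/7 + (119 + 255)² = -2/7 + 374² = -2/7 + 139876 = 979130/7 ≈ 1.3988e+5)
-324361/N = -324361/979130/7 = -324361*7/979130 = -2270527/979130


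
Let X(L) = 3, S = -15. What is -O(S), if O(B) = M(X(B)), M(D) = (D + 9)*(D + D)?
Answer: -72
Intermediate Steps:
M(D) = 2*D*(9 + D) (M(D) = (9 + D)*(2*D) = 2*D*(9 + D))
O(B) = 72 (O(B) = 2*3*(9 + 3) = 2*3*12 = 72)
-O(S) = -1*72 = -72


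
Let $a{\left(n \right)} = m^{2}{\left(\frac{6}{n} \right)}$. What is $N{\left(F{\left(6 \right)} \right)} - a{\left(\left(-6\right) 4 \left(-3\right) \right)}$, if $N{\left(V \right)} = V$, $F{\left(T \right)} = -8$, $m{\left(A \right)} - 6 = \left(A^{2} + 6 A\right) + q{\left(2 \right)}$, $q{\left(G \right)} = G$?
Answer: $- \frac{1666513}{20736} \approx -80.368$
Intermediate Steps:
$m{\left(A \right)} = 8 + A^{2} + 6 A$ ($m{\left(A \right)} = 6 + \left(\left(A^{2} + 6 A\right) + 2\right) = 6 + \left(2 + A^{2} + 6 A\right) = 8 + A^{2} + 6 A$)
$a{\left(n \right)} = \left(8 + \frac{36}{n} + \frac{36}{n^{2}}\right)^{2}$ ($a{\left(n \right)} = \left(8 + \left(\frac{6}{n}\right)^{2} + 6 \frac{6}{n}\right)^{2} = \left(8 + \frac{36}{n^{2}} + \frac{36}{n}\right)^{2} = \left(8 + \frac{36}{n} + \frac{36}{n^{2}}\right)^{2}$)
$N{\left(F{\left(6 \right)} \right)} - a{\left(\left(-6\right) 4 \left(-3\right) \right)} = -8 - \frac{16 \left(9 + 2 \left(\left(-6\right) 4 \left(-3\right)\right)^{2} + 9 \left(-6\right) 4 \left(-3\right)\right)^{2}}{26873856} = -8 - \frac{16 \left(9 + 2 \left(\left(-24\right) \left(-3\right)\right)^{2} + 9 \left(\left(-24\right) \left(-3\right)\right)\right)^{2}}{26873856} = -8 - \frac{16 \left(9 + 2 \cdot 72^{2} + 9 \cdot 72\right)^{2}}{26873856} = -8 - 16 \cdot \frac{1}{26873856} \left(9 + 2 \cdot 5184 + 648\right)^{2} = -8 - 16 \cdot \frac{1}{26873856} \left(9 + 10368 + 648\right)^{2} = -8 - 16 \cdot \frac{1}{26873856} \cdot 11025^{2} = -8 - 16 \cdot \frac{1}{26873856} \cdot 121550625 = -8 - \frac{1500625}{20736} = - \frac{1666513}{20736}$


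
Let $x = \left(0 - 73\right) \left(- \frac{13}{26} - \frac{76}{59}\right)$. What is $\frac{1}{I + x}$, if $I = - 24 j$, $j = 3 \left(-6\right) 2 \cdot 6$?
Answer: $\frac{118}{627115} \approx 0.00018816$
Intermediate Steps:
$j = -216$ ($j = \left(-18\right) 12 = -216$)
$I = 5184$ ($I = \left(-24\right) \left(-216\right) = 5184$)
$x = \frac{15403}{118}$ ($x = - 73 \left(\left(-13\right) \frac{1}{26} - \frac{76}{59}\right) = - 73 \left(- \frac{1}{2} - \frac{76}{59}\right) = \left(-73\right) \left(- \frac{211}{118}\right) = \frac{15403}{118} \approx 130.53$)
$\frac{1}{I + x} = \frac{1}{5184 + \frac{15403}{118}} = \frac{1}{\frac{627115}{118}} = \frac{118}{627115}$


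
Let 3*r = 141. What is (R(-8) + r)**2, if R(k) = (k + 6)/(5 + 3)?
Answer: 34969/16 ≈ 2185.6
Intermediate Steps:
R(k) = 3/4 + k/8 (R(k) = (6 + k)/8 = (6 + k)*(1/8) = 3/4 + k/8)
r = 47 (r = (1/3)*141 = 47)
(R(-8) + r)**2 = ((3/4 + (1/8)*(-8)) + 47)**2 = ((3/4 - 1) + 47)**2 = (-1/4 + 47)**2 = (187/4)**2 = 34969/16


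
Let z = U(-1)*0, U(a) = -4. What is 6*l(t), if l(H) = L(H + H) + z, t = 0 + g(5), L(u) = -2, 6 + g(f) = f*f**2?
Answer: -12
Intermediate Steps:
g(f) = -6 + f**3 (g(f) = -6 + f*f**2 = -6 + f**3)
z = 0 (z = -4*0 = 0)
t = 119 (t = 0 + (-6 + 5**3) = 0 + (-6 + 125) = 0 + 119 = 119)
l(H) = -2 (l(H) = -2 + 0 = -2)
6*l(t) = 6*(-2) = -12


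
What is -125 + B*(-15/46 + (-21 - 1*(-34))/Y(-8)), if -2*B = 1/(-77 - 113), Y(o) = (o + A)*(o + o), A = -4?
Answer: -209761141/1678080 ≈ -125.00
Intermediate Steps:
Y(o) = 2*o*(-4 + o) (Y(o) = (o - 4)*(o + o) = (-4 + o)*(2*o) = 2*o*(-4 + o))
B = 1/380 (B = -1/(2*(-77 - 113)) = -½/(-190) = -½*(-1/190) = 1/380 ≈ 0.0026316)
-125 + B*(-15/46 + (-21 - 1*(-34))/Y(-8)) = -125 + (-15/46 + (-21 - 1*(-34))/((2*(-8)*(-4 - 8))))/380 = -125 + (-15*1/46 + (-21 + 34)/((2*(-8)*(-12))))/380 = -125 + (-15/46 + 13/192)/380 = -125 + (1/380)*(-1141/4416) = -125 - 1141/1678080 = -209761141/1678080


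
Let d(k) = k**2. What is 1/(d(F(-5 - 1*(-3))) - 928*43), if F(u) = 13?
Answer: -1/39735 ≈ -2.5167e-5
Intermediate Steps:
1/(d(F(-5 - 1*(-3))) - 928*43) = 1/(13**2 - 928*43) = 1/(169 - 39904) = 1/(-39735) = -1/39735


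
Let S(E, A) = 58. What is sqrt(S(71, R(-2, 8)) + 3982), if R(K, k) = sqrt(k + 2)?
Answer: 2*sqrt(1010) ≈ 63.561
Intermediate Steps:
R(K, k) = sqrt(2 + k)
sqrt(S(71, R(-2, 8)) + 3982) = sqrt(58 + 3982) = sqrt(4040) = 2*sqrt(1010)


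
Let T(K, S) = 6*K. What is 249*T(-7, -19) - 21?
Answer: -10479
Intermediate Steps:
249*T(-7, -19) - 21 = 249*(6*(-7)) - 21 = 249*(-42) - 21 = -10458 - 21 = -10479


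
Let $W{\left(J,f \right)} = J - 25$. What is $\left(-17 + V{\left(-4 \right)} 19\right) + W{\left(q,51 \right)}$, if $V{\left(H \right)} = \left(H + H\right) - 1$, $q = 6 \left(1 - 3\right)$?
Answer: $-225$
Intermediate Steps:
$q = -12$ ($q = 6 \left(-2\right) = -12$)
$V{\left(H \right)} = -1 + 2 H$ ($V{\left(H \right)} = 2 H - 1 = -1 + 2 H$)
$W{\left(J,f \right)} = -25 + J$ ($W{\left(J,f \right)} = J + \left(-27 + 2\right) = J - 25 = -25 + J$)
$\left(-17 + V{\left(-4 \right)} 19\right) + W{\left(q,51 \right)} = \left(-17 + \left(-1 + 2 \left(-4\right)\right) 19\right) - 37 = \left(-17 + \left(-1 - 8\right) 19\right) - 37 = \left(-17 - 171\right) - 37 = -188 - 37 = -225$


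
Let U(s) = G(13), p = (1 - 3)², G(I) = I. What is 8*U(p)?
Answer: 104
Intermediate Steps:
p = 4 (p = (-2)² = 4)
U(s) = 13
8*U(p) = 8*13 = 104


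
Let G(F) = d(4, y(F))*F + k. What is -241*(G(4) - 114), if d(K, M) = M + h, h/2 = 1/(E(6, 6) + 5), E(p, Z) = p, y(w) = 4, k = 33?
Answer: 170387/11 ≈ 15490.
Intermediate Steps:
h = 2/11 (h = 2/(6 + 5) = 2/11 ≈ 0.18182)
d(K, M) = 2/11 + M (d(K, M) = M + 2/11 = 2/11 + M)
G(F) = 33 + 46*F/11 (G(F) = (2/11 + 4)*F + 33 = 46*F/11 + 33 = 33 + 46*F/11)
-241*(G(4) - 114) = -241*((33 + (46/11)*4) - 114) = -241*((33 + 184/11) - 114) = -241*(547/11 - 114) = -241*(-707/11) = 170387/11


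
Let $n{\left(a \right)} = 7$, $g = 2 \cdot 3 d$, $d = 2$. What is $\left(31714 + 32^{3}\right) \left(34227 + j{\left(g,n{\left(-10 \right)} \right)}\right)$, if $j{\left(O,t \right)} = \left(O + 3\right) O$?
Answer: $2218632174$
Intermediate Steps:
$g = 12$ ($g = 2 \cdot 3 \cdot 2 = 6 \cdot 2 = 12$)
$j{\left(O,t \right)} = O \left(3 + O\right)$ ($j{\left(O,t \right)} = \left(3 + O\right) O = O \left(3 + O\right)$)
$\left(31714 + 32^{3}\right) \left(34227 + j{\left(g,n{\left(-10 \right)} \right)}\right) = \left(31714 + 32^{3}\right) \left(34227 + 12 \left(3 + 12\right)\right) = \left(31714 + 32768\right) \left(34227 + 12 \cdot 15\right) = 64482 \left(34227 + 180\right) = 64482 \cdot 34407 = 2218632174$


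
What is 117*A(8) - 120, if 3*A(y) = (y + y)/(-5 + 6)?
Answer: 504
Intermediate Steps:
A(y) = 2*y/3 (A(y) = ((y + y)/(-5 + 6))/3 = ((2*y)/1)/3 = ((2*y)*1)/3 = (2*y)/3 = 2*y/3)
117*A(8) - 120 = 117*((⅔)*8) - 120 = 117*(16/3) - 120 = 624 - 120 = 504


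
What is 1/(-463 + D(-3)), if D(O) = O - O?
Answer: -1/463 ≈ -0.0021598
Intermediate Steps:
D(O) = 0
1/(-463 + D(-3)) = 1/(-463 + 0) = 1/(-463) = -1/463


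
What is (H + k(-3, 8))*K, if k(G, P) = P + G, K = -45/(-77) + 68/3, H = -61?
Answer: -42968/33 ≈ -1302.1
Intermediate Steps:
K = 5371/231 (K = -45*(-1/77) + 68*(1/3) = 45/77 + 68/3 = 5371/231 ≈ 23.251)
k(G, P) = G + P
(H + k(-3, 8))*K = (-61 + (-3 + 8))*(5371/231) = (-61 + 5)*(5371/231) = -56*5371/231 = -42968/33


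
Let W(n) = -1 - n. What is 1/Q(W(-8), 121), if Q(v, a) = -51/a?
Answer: -121/51 ≈ -2.3725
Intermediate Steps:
1/Q(W(-8), 121) = 1/(-51/121) = -121/51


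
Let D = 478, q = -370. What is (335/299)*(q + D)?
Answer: 36180/299 ≈ 121.00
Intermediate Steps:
(335/299)*(q + D) = (335/299)*(-370 + 478) = (335*(1/299))*108 = (335/299)*108 = 36180/299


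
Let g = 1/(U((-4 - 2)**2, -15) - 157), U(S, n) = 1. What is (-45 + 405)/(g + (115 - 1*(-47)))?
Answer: 56160/25271 ≈ 2.2223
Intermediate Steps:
g = -1/156 (g = 1/(1 - 157) = 1/(-156) = -1/156 ≈ -0.0064103)
(-45 + 405)/(g + (115 - 1*(-47))) = (-45 + 405)/(-1/156 + (115 - 1*(-47))) = 360/(-1/156 + (115 + 47)) = 360/(-1/156 + 162) = 360/(25271/156) = 360*(156/25271) = 56160/25271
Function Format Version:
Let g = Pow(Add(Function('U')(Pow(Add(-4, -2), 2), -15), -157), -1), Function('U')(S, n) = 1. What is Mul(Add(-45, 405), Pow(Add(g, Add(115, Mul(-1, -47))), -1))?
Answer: Rational(56160, 25271) ≈ 2.2223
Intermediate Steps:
g = Rational(-1, 156) (g = Pow(Add(1, -157), -1) = Pow(-156, -1) = Rational(-1, 156) ≈ -0.0064103)
Mul(Add(-45, 405), Pow(Add(g, Add(115, Mul(-1, -47))), -1)) = Mul(Add(-45, 405), Pow(Add(Rational(-1, 156), Add(115, Mul(-1, -47))), -1)) = Mul(360, Pow(Add(Rational(-1, 156), Add(115, 47)), -1)) = Mul(360, Pow(Add(Rational(-1, 156), 162), -1)) = Mul(360, Pow(Rational(25271, 156), -1)) = Mul(360, Rational(156, 25271)) = Rational(56160, 25271)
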